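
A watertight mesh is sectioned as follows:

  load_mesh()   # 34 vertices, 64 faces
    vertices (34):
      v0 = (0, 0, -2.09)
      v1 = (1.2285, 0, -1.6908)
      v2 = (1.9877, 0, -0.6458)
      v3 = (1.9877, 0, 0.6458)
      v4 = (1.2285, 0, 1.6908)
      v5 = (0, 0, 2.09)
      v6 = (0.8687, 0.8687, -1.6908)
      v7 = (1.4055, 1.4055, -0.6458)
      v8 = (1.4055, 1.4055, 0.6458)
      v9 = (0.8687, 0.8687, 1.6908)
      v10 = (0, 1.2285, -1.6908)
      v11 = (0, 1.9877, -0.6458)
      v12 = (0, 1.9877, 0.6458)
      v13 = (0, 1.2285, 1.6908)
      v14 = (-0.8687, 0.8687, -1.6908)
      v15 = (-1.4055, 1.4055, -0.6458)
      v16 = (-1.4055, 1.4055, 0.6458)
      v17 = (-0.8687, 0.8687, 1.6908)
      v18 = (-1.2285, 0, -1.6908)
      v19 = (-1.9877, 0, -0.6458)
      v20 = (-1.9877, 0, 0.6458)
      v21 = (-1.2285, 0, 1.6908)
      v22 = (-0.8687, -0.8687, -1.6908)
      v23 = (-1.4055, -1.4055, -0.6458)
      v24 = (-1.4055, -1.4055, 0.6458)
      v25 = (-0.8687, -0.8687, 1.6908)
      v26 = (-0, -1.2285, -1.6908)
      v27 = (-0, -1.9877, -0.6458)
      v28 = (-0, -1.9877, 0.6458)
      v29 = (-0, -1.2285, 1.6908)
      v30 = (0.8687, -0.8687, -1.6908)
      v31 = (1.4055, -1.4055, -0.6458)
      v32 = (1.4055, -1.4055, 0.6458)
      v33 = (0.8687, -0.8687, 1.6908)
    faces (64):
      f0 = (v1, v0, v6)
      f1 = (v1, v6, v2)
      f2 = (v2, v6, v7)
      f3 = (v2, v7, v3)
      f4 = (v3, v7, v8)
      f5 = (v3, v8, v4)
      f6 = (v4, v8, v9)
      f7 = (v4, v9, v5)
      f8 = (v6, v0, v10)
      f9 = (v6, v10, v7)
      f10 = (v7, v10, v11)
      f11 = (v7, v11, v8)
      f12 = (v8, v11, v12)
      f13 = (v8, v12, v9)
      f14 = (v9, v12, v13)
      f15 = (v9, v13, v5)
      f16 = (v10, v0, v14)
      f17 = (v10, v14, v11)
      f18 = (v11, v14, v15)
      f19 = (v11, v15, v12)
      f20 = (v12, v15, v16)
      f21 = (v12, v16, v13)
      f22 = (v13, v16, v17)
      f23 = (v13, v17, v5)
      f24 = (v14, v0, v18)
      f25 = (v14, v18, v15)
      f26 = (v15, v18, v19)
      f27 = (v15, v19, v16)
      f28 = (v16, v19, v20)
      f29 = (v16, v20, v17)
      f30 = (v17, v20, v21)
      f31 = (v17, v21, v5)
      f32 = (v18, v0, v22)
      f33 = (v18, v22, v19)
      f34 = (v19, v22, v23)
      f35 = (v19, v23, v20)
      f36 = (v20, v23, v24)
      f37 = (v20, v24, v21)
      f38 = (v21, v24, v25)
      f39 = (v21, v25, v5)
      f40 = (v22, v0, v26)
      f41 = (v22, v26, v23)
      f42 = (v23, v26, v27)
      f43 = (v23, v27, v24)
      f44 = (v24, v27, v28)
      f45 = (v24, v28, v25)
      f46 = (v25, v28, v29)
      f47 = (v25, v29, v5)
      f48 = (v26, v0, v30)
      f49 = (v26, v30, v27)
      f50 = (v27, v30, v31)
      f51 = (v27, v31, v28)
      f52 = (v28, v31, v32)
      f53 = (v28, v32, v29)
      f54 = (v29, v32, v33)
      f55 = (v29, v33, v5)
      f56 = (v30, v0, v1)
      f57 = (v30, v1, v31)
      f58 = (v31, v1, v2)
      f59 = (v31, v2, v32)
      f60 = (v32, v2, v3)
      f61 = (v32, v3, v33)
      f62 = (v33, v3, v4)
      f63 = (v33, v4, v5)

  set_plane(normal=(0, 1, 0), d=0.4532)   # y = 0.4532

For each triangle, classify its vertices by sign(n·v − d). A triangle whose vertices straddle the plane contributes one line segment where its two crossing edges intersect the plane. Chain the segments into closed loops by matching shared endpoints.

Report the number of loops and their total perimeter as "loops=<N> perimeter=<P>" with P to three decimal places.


Straddling triangles (20 of 64):
  (v1,v0,v6) [--+] → (0.4532, 0.4532, -1.88174)–(1.04079, 0.4532, -1.6908)  len=0.6178
  (v1,v6,v2) [-+-] → (1.04079, 0.4532, -1.6908)–(1.40392, 0.4532, -1.19098)  len=0.6178
  (v2,v6,v7) [-++] → (1.40392, 0.4532, -1.19098)–(1.79997, 0.4532, -0.6458)  len=0.6739
  (v2,v7,v3) [-+-] → (1.79997, 0.4532, -0.6458)–(1.79997, 0.4532, 0.229327)  len=0.8751
  (v3,v7,v8) [-++] → (1.79997, 0.4532, 0.229327)–(1.79997, 0.4532, 0.6458)  len=0.4165
  (v3,v8,v4) [-+-] → (1.79997, 0.4532, 0.6458)–(1.28557, 0.4532, 1.35384)  len=0.8752
  (v4,v8,v9) [-++] → (1.28557, 0.4532, 1.35384)–(1.04079, 0.4532, 1.6908)  len=0.4165
  (v4,v9,v5) [-+-] → (1.04079, 0.4532, 1.6908)–(0.4532, 0.4532, 1.88174)  len=0.6178
  (v6,v0,v10) [+-+] → (0.4532, 0.4532, -1.88174)–(0, 0.4532, -1.94273)  len=0.4573
  (v9,v13,v5) [++-] → (0, 0.4532, 1.94273)–(0.4532, 0.4532, 1.88174)  len=0.4573
  (v10,v0,v14) [+-+] → (0, 0.4532, -1.94273)–(-0.4532, 0.4532, -1.88174)  len=0.4573
  (v13,v17,v5) [++-] → (-0.4532, 0.4532, 1.88174)–(0, 0.4532, 1.94273)  len=0.4573
  (v14,v0,v18) [+--] → (-0.4532, 0.4532, -1.88174)–(-1.04079, 0.4532, -1.6908)  len=0.6178
  (v14,v18,v15) [+-+] → (-1.04079, 0.4532, -1.6908)–(-1.28557, 0.4532, -1.35384)  len=0.4165
  (v15,v18,v19) [+--] → (-1.28557, 0.4532, -1.35384)–(-1.79997, 0.4532, -0.6458)  len=0.8752
  (v15,v19,v16) [+-+] → (-1.79997, 0.4532, -0.6458)–(-1.79997, 0.4532, -0.229327)  len=0.4165
  (v16,v19,v20) [+--] → (-1.79997, 0.4532, -0.229327)–(-1.79997, 0.4532, 0.6458)  len=0.8751
  (v16,v20,v17) [+-+] → (-1.79997, 0.4532, 0.6458)–(-1.40392, 0.4532, 1.19098)  len=0.6739
  (v17,v20,v21) [+--] → (-1.40392, 0.4532, 1.19098)–(-1.04079, 0.4532, 1.6908)  len=0.6178
  (v17,v21,v5) [+--] → (-1.04079, 0.4532, 1.6908)–(-0.4532, 0.4532, 1.88174)  len=0.6178

Chained into 1 loop(s):
  loop 1: 20 segments, perimeter = 12.0503
Total perimeter = 12.050

loops=1 perimeter=12.050


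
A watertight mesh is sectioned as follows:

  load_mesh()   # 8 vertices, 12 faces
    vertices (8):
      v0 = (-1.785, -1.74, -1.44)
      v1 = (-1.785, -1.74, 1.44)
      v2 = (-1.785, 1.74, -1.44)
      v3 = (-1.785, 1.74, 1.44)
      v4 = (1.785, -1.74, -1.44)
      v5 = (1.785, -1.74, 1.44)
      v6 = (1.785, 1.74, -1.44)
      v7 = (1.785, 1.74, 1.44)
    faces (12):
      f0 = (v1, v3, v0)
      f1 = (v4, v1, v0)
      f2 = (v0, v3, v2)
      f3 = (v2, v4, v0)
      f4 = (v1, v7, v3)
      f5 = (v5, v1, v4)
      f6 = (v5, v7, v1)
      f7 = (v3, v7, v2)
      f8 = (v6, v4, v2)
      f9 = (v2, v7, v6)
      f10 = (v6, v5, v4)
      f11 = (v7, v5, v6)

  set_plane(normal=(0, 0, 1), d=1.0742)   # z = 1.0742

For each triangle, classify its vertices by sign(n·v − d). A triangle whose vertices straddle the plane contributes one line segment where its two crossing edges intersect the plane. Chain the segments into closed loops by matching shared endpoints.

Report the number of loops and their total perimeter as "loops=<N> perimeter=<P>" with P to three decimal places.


loops=1 perimeter=14.100

Straddling triangles (8 of 12):
  (v1,v3,v0) [++-] → (-1.785, 1.29799, 1.0742)–(-1.785, -1.74, 1.0742)  len=3.0380
  (v4,v1,v0) [-+-] → (-1.33156, -1.74, 1.0742)–(-1.785, -1.74, 1.0742)  len=0.4534
  (v0,v3,v2) [-+-] → (-1.785, 1.29799, 1.0742)–(-1.785, 1.74, 1.0742)  len=0.4420
  (v5,v1,v4) [++-] → (-1.33156, -1.74, 1.0742)–(1.785, -1.74, 1.0742)  len=3.1166
  (v3,v7,v2) [++-] → (1.33156, 1.74, 1.0742)–(-1.785, 1.74, 1.0742)  len=3.1166
  (v2,v7,v6) [-+-] → (1.33156, 1.74, 1.0742)–(1.785, 1.74, 1.0742)  len=0.4534
  (v6,v5,v4) [-+-] → (1.785, -1.29799, 1.0742)–(1.785, -1.74, 1.0742)  len=0.4420
  (v7,v5,v6) [++-] → (1.785, -1.29799, 1.0742)–(1.785, 1.74, 1.0742)  len=3.0380

Chained into 1 loop(s):
  loop 1: 8 segments, perimeter = 14.1000
Total perimeter = 14.100


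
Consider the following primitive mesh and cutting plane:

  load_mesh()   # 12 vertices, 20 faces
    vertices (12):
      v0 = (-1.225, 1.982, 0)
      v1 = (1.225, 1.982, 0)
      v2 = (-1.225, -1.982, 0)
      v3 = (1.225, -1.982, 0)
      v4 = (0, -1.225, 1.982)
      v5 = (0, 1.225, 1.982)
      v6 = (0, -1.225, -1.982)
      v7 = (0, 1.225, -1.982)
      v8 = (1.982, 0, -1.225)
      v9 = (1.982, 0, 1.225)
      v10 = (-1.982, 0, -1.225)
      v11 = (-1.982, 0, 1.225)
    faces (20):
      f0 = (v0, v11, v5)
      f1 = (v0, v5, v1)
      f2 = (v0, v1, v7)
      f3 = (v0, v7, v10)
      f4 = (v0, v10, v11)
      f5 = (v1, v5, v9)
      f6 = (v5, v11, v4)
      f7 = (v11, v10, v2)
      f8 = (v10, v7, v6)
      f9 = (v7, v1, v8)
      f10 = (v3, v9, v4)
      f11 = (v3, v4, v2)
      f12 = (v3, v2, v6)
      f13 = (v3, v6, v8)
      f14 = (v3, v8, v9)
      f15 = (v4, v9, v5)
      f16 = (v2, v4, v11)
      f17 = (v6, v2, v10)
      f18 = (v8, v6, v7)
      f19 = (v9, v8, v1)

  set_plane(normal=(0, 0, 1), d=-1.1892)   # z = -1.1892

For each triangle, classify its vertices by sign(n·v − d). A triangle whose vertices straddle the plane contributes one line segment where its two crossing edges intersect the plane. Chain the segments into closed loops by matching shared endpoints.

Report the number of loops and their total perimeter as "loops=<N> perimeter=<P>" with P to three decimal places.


loops=1 perimeter=10.523

Straddling triangles (10 of 20):
  (v0,v1,v7) [++-] → (0.49, 1.5278, -1.1892)–(-0.49, 1.5278, -1.1892)  len=0.9800
  (v0,v7,v10) [+--] → (-0.49, 1.5278, -1.1892)–(-1.95988, 0.0579229, -1.1892)  len=2.0787
  (v0,v10,v11) [+-+] → (-1.95988, 0.0579229, -1.1892)–(-1.982, 0, -1.1892)  len=0.0620
  (v11,v10,v2) [+-+] → (-1.982, 0, -1.1892)–(-1.95988, -0.0579229, -1.1892)  len=0.0620
  (v7,v1,v8) [-+-] → (0.49, 1.5278, -1.1892)–(1.95988, 0.0579229, -1.1892)  len=2.0787
  (v3,v2,v6) [++-] → (-0.49, -1.5278, -1.1892)–(0.49, -1.5278, -1.1892)  len=0.9800
  (v3,v6,v8) [+--] → (0.49, -1.5278, -1.1892)–(1.95988, -0.0579229, -1.1892)  len=2.0787
  (v3,v8,v9) [+-+] → (1.95988, -0.0579229, -1.1892)–(1.982, 0, -1.1892)  len=0.0620
  (v6,v2,v10) [-+-] → (-0.49, -1.5278, -1.1892)–(-1.95988, -0.0579229, -1.1892)  len=2.0787
  (v9,v8,v1) [+-+] → (1.982, 0, -1.1892)–(1.95988, 0.0579229, -1.1892)  len=0.0620

Chained into 1 loop(s):
  loop 1: 10 segments, perimeter = 10.5229
Total perimeter = 10.523


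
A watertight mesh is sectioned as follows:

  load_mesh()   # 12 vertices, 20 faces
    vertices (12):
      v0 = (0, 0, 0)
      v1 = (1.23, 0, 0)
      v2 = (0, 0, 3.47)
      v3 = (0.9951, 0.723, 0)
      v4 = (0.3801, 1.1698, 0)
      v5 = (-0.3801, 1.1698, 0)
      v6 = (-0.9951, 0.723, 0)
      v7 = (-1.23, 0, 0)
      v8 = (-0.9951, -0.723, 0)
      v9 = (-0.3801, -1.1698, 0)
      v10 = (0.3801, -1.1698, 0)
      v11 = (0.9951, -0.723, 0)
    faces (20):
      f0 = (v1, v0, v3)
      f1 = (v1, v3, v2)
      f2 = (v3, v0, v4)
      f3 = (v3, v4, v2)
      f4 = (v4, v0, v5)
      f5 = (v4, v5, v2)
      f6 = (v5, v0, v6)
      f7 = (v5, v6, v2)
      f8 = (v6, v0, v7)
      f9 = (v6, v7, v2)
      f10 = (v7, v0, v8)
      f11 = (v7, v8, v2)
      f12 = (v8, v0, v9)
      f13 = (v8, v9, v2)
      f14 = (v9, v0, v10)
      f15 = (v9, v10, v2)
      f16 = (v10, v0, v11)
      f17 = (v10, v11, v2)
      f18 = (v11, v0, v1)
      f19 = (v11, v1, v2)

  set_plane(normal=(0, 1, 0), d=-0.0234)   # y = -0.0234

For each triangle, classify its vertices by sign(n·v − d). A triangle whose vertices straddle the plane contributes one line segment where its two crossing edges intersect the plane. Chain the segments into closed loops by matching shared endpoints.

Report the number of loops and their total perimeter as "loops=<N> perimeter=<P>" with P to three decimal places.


Straddling triangles (10 of 20):
  (v7,v0,v8) [++-] → (-0.0322066, -0.0234, 0)–(-1.2224, -0.0234, 0)  len=1.1902
  (v7,v8,v2) [+-+] → (-1.2224, -0.0234, 0)–(-0.0322066, -0.0234, 3.35769)  len=3.5624
  (v8,v0,v9) [-+-] → (-0.0322066, -0.0234, 0)–(-0.0076033, -0.0234, 0)  len=0.0246
  (v8,v9,v2) [--+] → (-0.0076033, -0.0234, 3.40059)–(-0.0322066, -0.0234, 3.35769)  len=0.0495
  (v9,v0,v10) [-+-] → (-0.0076033, -0.0234, 0)–(0.0076033, -0.0234, 0)  len=0.0152
  (v9,v10,v2) [--+] → (0.0076033, -0.0234, 3.40059)–(-0.0076033, -0.0234, 3.40059)  len=0.0152
  (v10,v0,v11) [-+-] → (0.0076033, -0.0234, 0)–(0.0322066, -0.0234, 0)  len=0.0246
  (v10,v11,v2) [--+] → (0.0322066, -0.0234, 3.35769)–(0.0076033, -0.0234, 3.40059)  len=0.0495
  (v11,v0,v1) [-++] → (0.0322066, -0.0234, 0)–(1.2224, -0.0234, 0)  len=1.1902
  (v11,v1,v2) [-++] → (1.2224, -0.0234, 0)–(0.0322066, -0.0234, 3.35769)  len=3.5624

Chained into 1 loop(s):
  loop 1: 10 segments, perimeter = 9.6837
Total perimeter = 9.684

loops=1 perimeter=9.684


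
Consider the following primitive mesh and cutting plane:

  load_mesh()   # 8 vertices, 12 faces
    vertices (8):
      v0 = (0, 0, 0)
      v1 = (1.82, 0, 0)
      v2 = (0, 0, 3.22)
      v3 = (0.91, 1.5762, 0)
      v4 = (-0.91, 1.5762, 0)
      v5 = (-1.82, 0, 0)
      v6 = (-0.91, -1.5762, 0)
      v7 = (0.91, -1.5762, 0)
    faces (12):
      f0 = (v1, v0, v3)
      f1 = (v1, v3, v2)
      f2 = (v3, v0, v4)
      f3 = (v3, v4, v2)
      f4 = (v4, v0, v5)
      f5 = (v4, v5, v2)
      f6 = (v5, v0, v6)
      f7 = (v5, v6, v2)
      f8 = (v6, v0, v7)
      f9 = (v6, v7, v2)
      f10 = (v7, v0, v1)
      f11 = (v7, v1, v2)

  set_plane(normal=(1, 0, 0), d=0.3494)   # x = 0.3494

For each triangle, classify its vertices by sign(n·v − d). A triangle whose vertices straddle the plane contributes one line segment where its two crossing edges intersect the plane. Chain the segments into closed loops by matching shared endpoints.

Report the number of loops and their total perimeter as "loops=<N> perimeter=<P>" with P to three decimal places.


loops=1 perimeter=9.300

Straddling triangles (8 of 12):
  (v1,v0,v3) [+-+] → (0.3494, 0, 0)–(0.3494, 0.605192, 0)  len=0.6052
  (v1,v3,v2) [++-] → (0.3494, 0.605192, 1.98366)–(0.3494, 0, 2.60183)  len=0.8651
  (v3,v0,v4) [+--] → (0.3494, 0.605192, 0)–(0.3494, 1.5762, 0)  len=0.9710
  (v3,v4,v2) [+--] → (0.3494, 1.5762, 0)–(0.3494, 0.605192, 1.98366)  len=2.2086
  (v6,v0,v7) [--+] → (0.3494, -0.605192, 0)–(0.3494, -1.5762, 0)  len=0.9710
  (v6,v7,v2) [-+-] → (0.3494, -1.5762, 0)–(0.3494, -0.605192, 1.98366)  len=2.2086
  (v7,v0,v1) [+-+] → (0.3494, -0.605192, 0)–(0.3494, 0, 0)  len=0.6052
  (v7,v1,v2) [++-] → (0.3494, 0, 2.60183)–(0.3494, -0.605192, 1.98366)  len=0.8651

Chained into 1 loop(s):
  loop 1: 8 segments, perimeter = 9.2997
Total perimeter = 9.300


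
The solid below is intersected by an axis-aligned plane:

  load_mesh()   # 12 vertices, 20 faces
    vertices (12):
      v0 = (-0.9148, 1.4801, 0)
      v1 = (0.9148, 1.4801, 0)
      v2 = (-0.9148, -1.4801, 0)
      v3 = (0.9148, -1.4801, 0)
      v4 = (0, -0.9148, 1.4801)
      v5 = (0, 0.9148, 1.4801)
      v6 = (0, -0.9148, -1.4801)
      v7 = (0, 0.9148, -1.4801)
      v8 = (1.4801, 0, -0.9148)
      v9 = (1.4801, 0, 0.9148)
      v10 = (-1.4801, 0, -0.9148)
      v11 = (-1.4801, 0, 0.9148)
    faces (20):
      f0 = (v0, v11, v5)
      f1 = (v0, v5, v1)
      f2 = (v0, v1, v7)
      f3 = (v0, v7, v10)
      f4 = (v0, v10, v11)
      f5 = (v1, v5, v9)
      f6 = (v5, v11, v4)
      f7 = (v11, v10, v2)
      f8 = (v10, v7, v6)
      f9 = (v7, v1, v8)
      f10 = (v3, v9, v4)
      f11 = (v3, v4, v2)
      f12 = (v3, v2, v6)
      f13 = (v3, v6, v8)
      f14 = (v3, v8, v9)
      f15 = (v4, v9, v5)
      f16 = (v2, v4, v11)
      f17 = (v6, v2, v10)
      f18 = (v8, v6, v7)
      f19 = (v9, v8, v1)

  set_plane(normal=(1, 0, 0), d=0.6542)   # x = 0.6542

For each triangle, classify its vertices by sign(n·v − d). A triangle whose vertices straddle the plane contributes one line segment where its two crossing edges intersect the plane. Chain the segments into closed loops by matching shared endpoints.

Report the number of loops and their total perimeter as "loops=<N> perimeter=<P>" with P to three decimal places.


Straddling triangles (10 of 20):
  (v0,v5,v1) [--+] → (0.6542, 1.31906, 0.421638)–(0.6542, 1.4801, 0)  len=0.4513
  (v0,v1,v7) [-+-] → (0.6542, 1.4801, 0)–(0.6542, 1.31906, -0.421638)  len=0.4513
  (v1,v5,v9) [+-+] → (0.6542, 1.31906, 0.421638)–(0.6542, 0.510461, 1.23024)  len=1.1435
  (v7,v1,v8) [-++] → (0.6542, 1.31906, -0.421638)–(0.6542, 0.510461, -1.23024)  len=1.1435
  (v3,v9,v4) [++-] → (0.6542, -0.510461, 1.23024)–(0.6542, -1.31906, 0.421638)  len=1.1435
  (v3,v4,v2) [+--] → (0.6542, -1.31906, 0.421638)–(0.6542, -1.4801, 0)  len=0.4513
  (v3,v2,v6) [+--] → (0.6542, -1.4801, 0)–(0.6542, -1.31906, -0.421638)  len=0.4513
  (v3,v6,v8) [+-+] → (0.6542, -1.31906, -0.421638)–(0.6542, -0.510461, -1.23024)  len=1.1435
  (v4,v9,v5) [-+-] → (0.6542, -0.510461, 1.23024)–(0.6542, 0.510461, 1.23024)  len=1.0209
  (v8,v6,v7) [+--] → (0.6542, -0.510461, -1.23024)–(0.6542, 0.510461, -1.23024)  len=1.0209

Chained into 1 loop(s):
  loop 1: 10 segments, perimeter = 8.4214
Total perimeter = 8.421

loops=1 perimeter=8.421


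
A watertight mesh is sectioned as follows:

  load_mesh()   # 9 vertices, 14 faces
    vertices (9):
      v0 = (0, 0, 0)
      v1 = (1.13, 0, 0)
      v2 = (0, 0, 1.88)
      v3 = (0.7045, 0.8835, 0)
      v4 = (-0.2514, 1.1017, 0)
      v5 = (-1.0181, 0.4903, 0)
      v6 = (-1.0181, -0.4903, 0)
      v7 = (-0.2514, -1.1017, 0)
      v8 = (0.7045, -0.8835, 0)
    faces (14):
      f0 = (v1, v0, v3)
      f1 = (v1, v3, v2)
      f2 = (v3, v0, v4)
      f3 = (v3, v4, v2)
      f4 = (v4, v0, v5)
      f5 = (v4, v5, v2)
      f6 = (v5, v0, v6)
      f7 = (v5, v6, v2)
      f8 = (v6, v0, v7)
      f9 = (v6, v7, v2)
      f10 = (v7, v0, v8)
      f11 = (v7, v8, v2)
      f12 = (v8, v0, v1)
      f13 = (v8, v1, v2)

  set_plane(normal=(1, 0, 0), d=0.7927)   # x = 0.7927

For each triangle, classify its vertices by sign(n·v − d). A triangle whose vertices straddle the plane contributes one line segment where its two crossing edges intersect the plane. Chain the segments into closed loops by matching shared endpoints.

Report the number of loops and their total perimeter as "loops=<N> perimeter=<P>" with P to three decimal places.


loops=1 perimeter=3.196

Straddling triangles (4 of 14):
  (v1,v0,v3) [+--] → (0.7927, 0, 0)–(0.7927, 0.700363, 0)  len=0.7004
  (v1,v3,v2) [+--] → (0.7927, 0.700363, 0)–(0.7927, 0, 0.561172)  len=0.8975
  (v8,v0,v1) [--+] → (0.7927, 0, 0)–(0.7927, -0.700363, 0)  len=0.7004
  (v8,v1,v2) [-+-] → (0.7927, -0.700363, 0)–(0.7927, 0, 0.561172)  len=0.8975

Chained into 1 loop(s):
  loop 1: 4 segments, perimeter = 3.1956
Total perimeter = 3.196


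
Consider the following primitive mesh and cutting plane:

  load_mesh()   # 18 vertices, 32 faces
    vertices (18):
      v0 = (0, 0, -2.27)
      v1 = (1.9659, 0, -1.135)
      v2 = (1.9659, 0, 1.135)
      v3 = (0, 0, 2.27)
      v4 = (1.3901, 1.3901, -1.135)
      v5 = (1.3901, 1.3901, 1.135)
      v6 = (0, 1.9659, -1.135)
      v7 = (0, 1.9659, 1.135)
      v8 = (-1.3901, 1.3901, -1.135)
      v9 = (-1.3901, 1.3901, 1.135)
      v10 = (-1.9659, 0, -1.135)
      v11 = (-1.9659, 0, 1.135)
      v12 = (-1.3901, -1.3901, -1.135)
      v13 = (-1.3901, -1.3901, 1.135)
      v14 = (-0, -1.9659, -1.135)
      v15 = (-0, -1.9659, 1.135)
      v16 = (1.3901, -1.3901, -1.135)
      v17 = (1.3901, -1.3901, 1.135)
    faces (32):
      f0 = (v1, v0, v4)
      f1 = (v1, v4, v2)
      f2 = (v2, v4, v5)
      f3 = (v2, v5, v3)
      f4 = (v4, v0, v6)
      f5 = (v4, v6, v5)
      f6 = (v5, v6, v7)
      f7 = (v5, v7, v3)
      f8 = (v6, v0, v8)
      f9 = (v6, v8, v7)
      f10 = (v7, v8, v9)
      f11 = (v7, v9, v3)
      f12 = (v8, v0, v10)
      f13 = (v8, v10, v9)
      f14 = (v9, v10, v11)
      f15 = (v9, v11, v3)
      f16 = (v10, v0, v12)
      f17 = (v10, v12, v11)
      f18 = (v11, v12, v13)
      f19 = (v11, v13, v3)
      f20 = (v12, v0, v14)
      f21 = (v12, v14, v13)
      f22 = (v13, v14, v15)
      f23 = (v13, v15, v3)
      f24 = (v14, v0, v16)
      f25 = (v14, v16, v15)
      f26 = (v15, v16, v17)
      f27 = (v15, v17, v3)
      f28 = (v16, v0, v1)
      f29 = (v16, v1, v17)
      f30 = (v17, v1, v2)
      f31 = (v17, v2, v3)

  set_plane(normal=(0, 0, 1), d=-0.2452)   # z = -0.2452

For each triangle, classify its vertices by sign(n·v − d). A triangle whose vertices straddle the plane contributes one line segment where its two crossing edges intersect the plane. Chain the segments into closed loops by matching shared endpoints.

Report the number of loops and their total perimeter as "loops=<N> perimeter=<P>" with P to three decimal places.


loops=1 perimeter=12.037

Straddling triangles (16 of 32):
  (v1,v4,v2) [--+] → (1.6158, 0.845205, -0.2452)–(1.9659, 0, -0.2452)  len=0.9148
  (v2,v4,v5) [+-+] → (1.6158, 0.845205, -0.2452)–(1.3901, 1.3901, -0.2452)  len=0.5898
  (v4,v6,v5) [--+] → (0.544895, 1.7402, -0.2452)–(1.3901, 1.3901, -0.2452)  len=0.9148
  (v5,v6,v7) [+-+] → (0.544895, 1.7402, -0.2452)–(0, 1.9659, -0.2452)  len=0.5898
  (v6,v8,v7) [--+] → (-0.845205, 1.6158, -0.2452)–(0, 1.9659, -0.2452)  len=0.9148
  (v7,v8,v9) [+-+] → (-0.845205, 1.6158, -0.2452)–(-1.3901, 1.3901, -0.2452)  len=0.5898
  (v8,v10,v9) [--+] → (-1.7402, 0.544895, -0.2452)–(-1.3901, 1.3901, -0.2452)  len=0.9148
  (v9,v10,v11) [+-+] → (-1.7402, 0.544895, -0.2452)–(-1.9659, 0, -0.2452)  len=0.5898
  (v10,v12,v11) [--+] → (-1.6158, -0.845205, -0.2452)–(-1.9659, 0, -0.2452)  len=0.9148
  (v11,v12,v13) [+-+] → (-1.6158, -0.845205, -0.2452)–(-1.3901, -1.3901, -0.2452)  len=0.5898
  (v12,v14,v13) [--+] → (-0.544895, -1.7402, -0.2452)–(-1.3901, -1.3901, -0.2452)  len=0.9148
  (v13,v14,v15) [+-+] → (-0.544895, -1.7402, -0.2452)–(0, -1.9659, -0.2452)  len=0.5898
  (v14,v16,v15) [--+] → (0.845205, -1.6158, -0.2452)–(0, -1.9659, -0.2452)  len=0.9148
  (v15,v16,v17) [+-+] → (0.845205, -1.6158, -0.2452)–(1.3901, -1.3901, -0.2452)  len=0.5898
  (v16,v1,v17) [--+] → (1.7402, -0.544895, -0.2452)–(1.3901, -1.3901, -0.2452)  len=0.9148
  (v17,v1,v2) [+-+] → (1.7402, -0.544895, -0.2452)–(1.9659, 0, -0.2452)  len=0.5898

Chained into 1 loop(s):
  loop 1: 16 segments, perimeter = 12.0371
Total perimeter = 12.037


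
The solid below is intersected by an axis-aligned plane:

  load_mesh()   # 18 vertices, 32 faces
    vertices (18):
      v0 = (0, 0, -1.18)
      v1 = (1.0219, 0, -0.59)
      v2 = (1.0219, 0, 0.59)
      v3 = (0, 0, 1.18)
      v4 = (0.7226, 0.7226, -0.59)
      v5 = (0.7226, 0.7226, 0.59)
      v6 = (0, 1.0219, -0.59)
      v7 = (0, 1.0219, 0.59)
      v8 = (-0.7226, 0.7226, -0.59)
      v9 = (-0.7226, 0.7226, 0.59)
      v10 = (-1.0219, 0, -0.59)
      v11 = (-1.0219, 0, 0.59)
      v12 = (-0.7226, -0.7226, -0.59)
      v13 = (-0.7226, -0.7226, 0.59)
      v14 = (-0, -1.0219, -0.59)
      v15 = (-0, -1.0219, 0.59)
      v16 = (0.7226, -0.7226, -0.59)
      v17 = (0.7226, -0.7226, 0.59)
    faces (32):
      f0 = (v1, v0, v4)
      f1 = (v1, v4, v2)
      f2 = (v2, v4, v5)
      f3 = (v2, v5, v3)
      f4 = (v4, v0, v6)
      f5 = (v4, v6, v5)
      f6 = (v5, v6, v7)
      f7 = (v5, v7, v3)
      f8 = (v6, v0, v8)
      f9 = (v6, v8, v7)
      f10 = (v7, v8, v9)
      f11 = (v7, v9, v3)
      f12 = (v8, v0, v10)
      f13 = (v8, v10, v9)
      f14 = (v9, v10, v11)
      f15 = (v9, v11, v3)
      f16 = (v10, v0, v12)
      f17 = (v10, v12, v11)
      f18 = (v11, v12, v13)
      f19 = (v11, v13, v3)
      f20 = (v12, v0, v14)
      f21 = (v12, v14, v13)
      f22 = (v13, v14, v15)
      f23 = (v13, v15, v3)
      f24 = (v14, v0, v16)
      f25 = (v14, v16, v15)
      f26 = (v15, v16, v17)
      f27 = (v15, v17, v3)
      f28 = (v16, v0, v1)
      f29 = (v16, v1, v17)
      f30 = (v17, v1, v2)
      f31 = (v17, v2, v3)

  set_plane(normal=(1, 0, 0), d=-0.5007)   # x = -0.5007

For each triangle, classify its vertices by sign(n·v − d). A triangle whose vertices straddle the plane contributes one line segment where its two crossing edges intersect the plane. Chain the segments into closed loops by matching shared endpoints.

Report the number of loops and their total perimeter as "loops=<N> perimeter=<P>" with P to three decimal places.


Straddling triangles (12 of 32):
  (v6,v0,v8) [++-] → (-0.5007, 0.5007, -0.77118)–(-0.5007, 0.814511, -0.59)  len=0.3624
  (v6,v8,v7) [+-+] → (-0.5007, 0.814511, -0.59)–(-0.5007, 0.814511, -0.227639)  len=0.3624
  (v7,v8,v9) [+--] → (-0.5007, 0.814511, -0.227639)–(-0.5007, 0.814511, 0.59)  len=0.8176
  (v7,v9,v3) [+-+] → (-0.5007, 0.814511, 0.59)–(-0.5007, 0.5007, 0.77118)  len=0.3624
  (v8,v0,v10) [-+-] → (-0.5007, 0.5007, -0.77118)–(-0.5007, 0, -0.890918)  len=0.5148
  (v9,v11,v3) [--+] → (-0.5007, 0, 0.890918)–(-0.5007, 0.5007, 0.77118)  len=0.5148
  (v10,v0,v12) [-+-] → (-0.5007, 0, -0.890918)–(-0.5007, -0.5007, -0.77118)  len=0.5148
  (v11,v13,v3) [--+] → (-0.5007, -0.5007, 0.77118)–(-0.5007, 0, 0.890918)  len=0.5148
  (v12,v0,v14) [-++] → (-0.5007, -0.5007, -0.77118)–(-0.5007, -0.814511, -0.59)  len=0.3624
  (v12,v14,v13) [-+-] → (-0.5007, -0.814511, -0.59)–(-0.5007, -0.814511, 0.227639)  len=0.8176
  (v13,v14,v15) [-++] → (-0.5007, -0.814511, 0.227639)–(-0.5007, -0.814511, 0.59)  len=0.3624
  (v13,v15,v3) [-++] → (-0.5007, -0.814511, 0.59)–(-0.5007, -0.5007, 0.77118)  len=0.3624

Chained into 1 loop(s):
  loop 1: 12 segments, perimeter = 5.8687
Total perimeter = 5.869

loops=1 perimeter=5.869


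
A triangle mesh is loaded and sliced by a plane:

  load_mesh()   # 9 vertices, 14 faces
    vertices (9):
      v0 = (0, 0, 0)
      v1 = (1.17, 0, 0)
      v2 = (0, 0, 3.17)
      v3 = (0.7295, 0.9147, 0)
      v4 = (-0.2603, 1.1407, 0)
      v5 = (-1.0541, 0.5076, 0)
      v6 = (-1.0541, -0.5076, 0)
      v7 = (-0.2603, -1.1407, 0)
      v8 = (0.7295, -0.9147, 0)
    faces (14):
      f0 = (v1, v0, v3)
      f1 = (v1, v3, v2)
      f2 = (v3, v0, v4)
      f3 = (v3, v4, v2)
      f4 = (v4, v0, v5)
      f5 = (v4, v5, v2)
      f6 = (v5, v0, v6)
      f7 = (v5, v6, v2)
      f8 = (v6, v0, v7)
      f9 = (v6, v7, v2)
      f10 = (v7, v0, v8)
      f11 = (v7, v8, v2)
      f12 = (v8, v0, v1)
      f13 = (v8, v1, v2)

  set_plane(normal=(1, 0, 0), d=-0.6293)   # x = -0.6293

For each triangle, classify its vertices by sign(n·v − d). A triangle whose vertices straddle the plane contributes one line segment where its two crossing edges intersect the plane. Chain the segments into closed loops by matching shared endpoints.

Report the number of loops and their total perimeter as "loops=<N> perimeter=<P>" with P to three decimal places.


loops=1 perimeter=5.075

Straddling triangles (6 of 14):
  (v4,v0,v5) [++-] → (-0.6293, 0.303038, 0)–(-0.6293, 0.846402, 0)  len=0.5434
  (v4,v5,v2) [+-+] → (-0.6293, 0.846402, 0)–(-0.6293, 0.303038, 1.2775)  len=1.3883
  (v5,v0,v6) [-+-] → (-0.6293, 0.303038, 0)–(-0.6293, -0.303038, 0)  len=0.6061
  (v5,v6,v2) [--+] → (-0.6293, -0.303038, 1.2775)–(-0.6293, 0.303038, 1.2775)  len=0.6061
  (v6,v0,v7) [-++] → (-0.6293, -0.303038, 0)–(-0.6293, -0.846402, 0)  len=0.5434
  (v6,v7,v2) [-++] → (-0.6293, -0.846402, 0)–(-0.6293, -0.303038, 1.2775)  len=1.3883

Chained into 1 loop(s):
  loop 1: 6 segments, perimeter = 5.0754
Total perimeter = 5.075


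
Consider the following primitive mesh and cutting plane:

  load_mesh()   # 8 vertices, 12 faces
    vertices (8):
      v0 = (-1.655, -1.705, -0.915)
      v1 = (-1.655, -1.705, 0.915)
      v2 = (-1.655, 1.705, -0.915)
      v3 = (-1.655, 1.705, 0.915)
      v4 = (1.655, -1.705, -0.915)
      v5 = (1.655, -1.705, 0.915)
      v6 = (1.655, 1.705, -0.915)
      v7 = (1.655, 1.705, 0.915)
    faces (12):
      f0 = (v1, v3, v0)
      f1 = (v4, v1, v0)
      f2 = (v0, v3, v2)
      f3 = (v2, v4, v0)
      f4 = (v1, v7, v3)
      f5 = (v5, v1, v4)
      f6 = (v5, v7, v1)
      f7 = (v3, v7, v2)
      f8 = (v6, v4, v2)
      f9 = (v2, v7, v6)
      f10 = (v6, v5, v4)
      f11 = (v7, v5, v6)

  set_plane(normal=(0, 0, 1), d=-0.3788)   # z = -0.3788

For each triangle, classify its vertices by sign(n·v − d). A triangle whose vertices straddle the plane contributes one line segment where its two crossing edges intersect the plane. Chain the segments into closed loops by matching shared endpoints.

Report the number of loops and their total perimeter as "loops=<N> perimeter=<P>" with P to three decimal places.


Straddling triangles (8 of 12):
  (v1,v3,v0) [++-] → (-1.655, -0.705851, -0.3788)–(-1.655, -1.705, -0.3788)  len=0.9991
  (v4,v1,v0) [-+-] → (0.685152, -1.705, -0.3788)–(-1.655, -1.705, -0.3788)  len=2.3402
  (v0,v3,v2) [-+-] → (-1.655, -0.705851, -0.3788)–(-1.655, 1.705, -0.3788)  len=2.4109
  (v5,v1,v4) [++-] → (0.685152, -1.705, -0.3788)–(1.655, -1.705, -0.3788)  len=0.9698
  (v3,v7,v2) [++-] → (-0.685152, 1.705, -0.3788)–(-1.655, 1.705, -0.3788)  len=0.9698
  (v2,v7,v6) [-+-] → (-0.685152, 1.705, -0.3788)–(1.655, 1.705, -0.3788)  len=2.3402
  (v6,v5,v4) [-+-] → (1.655, 0.705851, -0.3788)–(1.655, -1.705, -0.3788)  len=2.4109
  (v7,v5,v6) [++-] → (1.655, 0.705851, -0.3788)–(1.655, 1.705, -0.3788)  len=0.9991

Chained into 1 loop(s):
  loop 1: 8 segments, perimeter = 13.4400
Total perimeter = 13.440

loops=1 perimeter=13.440


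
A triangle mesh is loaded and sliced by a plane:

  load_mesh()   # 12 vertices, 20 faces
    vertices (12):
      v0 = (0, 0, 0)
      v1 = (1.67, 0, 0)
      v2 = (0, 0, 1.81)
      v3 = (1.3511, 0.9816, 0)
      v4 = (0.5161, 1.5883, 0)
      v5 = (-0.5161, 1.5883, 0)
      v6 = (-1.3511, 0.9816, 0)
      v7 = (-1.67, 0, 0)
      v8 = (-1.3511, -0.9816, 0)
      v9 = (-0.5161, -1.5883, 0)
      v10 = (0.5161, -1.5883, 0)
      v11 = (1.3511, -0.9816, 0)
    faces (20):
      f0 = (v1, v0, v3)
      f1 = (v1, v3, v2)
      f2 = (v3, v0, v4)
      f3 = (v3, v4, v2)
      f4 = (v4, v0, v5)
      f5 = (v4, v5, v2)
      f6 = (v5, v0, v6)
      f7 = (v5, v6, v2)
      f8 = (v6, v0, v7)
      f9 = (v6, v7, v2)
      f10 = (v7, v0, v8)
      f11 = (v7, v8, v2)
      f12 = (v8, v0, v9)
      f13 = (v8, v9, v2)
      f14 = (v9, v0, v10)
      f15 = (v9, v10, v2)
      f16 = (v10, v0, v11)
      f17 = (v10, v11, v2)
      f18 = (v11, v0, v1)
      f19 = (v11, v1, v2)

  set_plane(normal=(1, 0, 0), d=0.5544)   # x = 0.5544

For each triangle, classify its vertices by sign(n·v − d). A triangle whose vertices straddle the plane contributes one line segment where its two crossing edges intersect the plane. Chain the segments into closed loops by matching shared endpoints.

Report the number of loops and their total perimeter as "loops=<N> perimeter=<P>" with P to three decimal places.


Straddling triangles (8 of 20):
  (v1,v0,v3) [+-+] → (0.5544, 0, 0)–(0.5544, 0.402782, 0)  len=0.4028
  (v1,v3,v2) [++-] → (0.5544, 0.402782, 1.0673)–(0.5544, 0, 1.20912)  len=0.4270
  (v3,v0,v4) [+--] → (0.5544, 0.402782, 0)–(0.5544, 1.56047, 0)  len=1.1577
  (v3,v4,v2) [+--] → (0.5544, 1.56047, 0)–(0.5544, 0.402782, 1.0673)  len=1.5746
  (v10,v0,v11) [--+] → (0.5544, -0.402782, 0)–(0.5544, -1.56047, 0)  len=1.1577
  (v10,v11,v2) [-+-] → (0.5544, -1.56047, 0)–(0.5544, -0.402782, 1.0673)  len=1.5746
  (v11,v0,v1) [+-+] → (0.5544, -0.402782, 0)–(0.5544, 0, 0)  len=0.4028
  (v11,v1,v2) [++-] → (0.5544, 0, 1.20912)–(0.5544, -0.402782, 1.0673)  len=0.4270

Chained into 1 loop(s):
  loop 1: 8 segments, perimeter = 7.1242
Total perimeter = 7.124

loops=1 perimeter=7.124


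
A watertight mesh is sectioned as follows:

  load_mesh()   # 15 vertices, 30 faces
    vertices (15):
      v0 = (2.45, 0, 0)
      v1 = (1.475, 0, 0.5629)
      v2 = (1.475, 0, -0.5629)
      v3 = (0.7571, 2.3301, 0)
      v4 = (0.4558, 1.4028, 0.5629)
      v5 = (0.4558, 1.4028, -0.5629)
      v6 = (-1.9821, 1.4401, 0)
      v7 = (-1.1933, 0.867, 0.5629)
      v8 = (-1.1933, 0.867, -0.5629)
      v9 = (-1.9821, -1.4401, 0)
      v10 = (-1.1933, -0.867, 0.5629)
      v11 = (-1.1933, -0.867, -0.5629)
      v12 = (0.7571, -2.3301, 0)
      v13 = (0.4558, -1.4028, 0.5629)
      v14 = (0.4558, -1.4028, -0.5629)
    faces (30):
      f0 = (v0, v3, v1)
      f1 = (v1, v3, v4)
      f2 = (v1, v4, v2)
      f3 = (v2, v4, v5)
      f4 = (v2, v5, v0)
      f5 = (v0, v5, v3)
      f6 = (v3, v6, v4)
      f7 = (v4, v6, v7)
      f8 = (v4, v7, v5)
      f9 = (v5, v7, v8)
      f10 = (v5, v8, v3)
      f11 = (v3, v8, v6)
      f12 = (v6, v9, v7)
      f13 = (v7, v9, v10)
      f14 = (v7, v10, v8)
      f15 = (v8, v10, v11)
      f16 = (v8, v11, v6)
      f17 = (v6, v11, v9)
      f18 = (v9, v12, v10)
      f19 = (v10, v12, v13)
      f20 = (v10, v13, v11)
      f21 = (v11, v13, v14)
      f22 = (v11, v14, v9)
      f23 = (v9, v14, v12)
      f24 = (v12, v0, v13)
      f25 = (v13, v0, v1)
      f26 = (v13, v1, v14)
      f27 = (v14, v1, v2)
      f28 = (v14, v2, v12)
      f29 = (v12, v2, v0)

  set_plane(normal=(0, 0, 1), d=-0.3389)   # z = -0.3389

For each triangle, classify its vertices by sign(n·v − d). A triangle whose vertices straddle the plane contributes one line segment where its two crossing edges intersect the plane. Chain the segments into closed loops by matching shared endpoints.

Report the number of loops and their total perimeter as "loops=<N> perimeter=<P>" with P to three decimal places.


loops=2 perimeter=19.620

Straddling triangles (20 of 30):
  (v1,v4,v2) [++-] → (1.27221, 0.279115, -0.3389)–(1.475, 0, -0.3389)  len=0.3450
  (v2,v4,v5) [-+-] → (1.27221, 0.279115, -0.3389)–(0.4558, 1.4028, -0.3389)  len=1.3890
  (v2,v5,v0) [--+] → (1.24937, 0.844571, -0.3389)–(1.86299, 0, -0.3389)  len=1.0439
  (v0,v5,v3) [+-+] → (1.24937, 0.844571, -0.3389)–(0.575699, 1.77181, -0.3389)  len=1.1461
  (v4,v7,v5) [++-] → (0.127679, 1.29619, -0.3389)–(0.4558, 1.4028, -0.3389)  len=0.3450
  (v5,v7,v8) [-+-] → (0.127679, 1.29619, -0.3389)–(-1.1933, 0.867, -0.3389)  len=1.3890
  (v5,v8,v3) [--+] → (-0.417159, 1.44922, -0.3389)–(0.575699, 1.77181, -0.3389)  len=1.0439
  (v3,v8,v6) [+-+] → (-0.417159, 1.44922, -0.3389)–(-1.50719, 1.09506, -0.3389)  len=1.1461
  (v7,v10,v8) [++-] → (-1.1933, 0.521987, -0.3389)–(-1.1933, 0.867, -0.3389)  len=0.3450
  (v8,v10,v11) [-+-] → (-1.1933, 0.521987, -0.3389)–(-1.1933, -0.867, -0.3389)  len=1.3890
  (v8,v11,v6) [--+] → (-1.50719, 0.0510856, -0.3389)–(-1.50719, 1.09506, -0.3389)  len=1.0440
  (v6,v11,v9) [+-+] → (-1.50719, 0.0510856, -0.3389)–(-1.50719, -1.09506, -0.3389)  len=1.1461
  (v10,v13,v11) [++-] → (-0.865179, -0.973608, -0.3389)–(-1.1933, -0.867, -0.3389)  len=0.3450
  (v11,v13,v14) [-+-] → (-0.865179, -0.973608, -0.3389)–(0.4558, -1.4028, -0.3389)  len=1.3890
  (v11,v14,v9) [--+] → (-0.514336, -1.41764, -0.3389)–(-1.50719, -1.09506, -0.3389)  len=1.0439
  (v9,v14,v12) [+-+] → (-0.514336, -1.41764, -0.3389)–(0.575699, -1.77181, -0.3389)  len=1.1461
  (v13,v1,v14) [++-] → (0.65859, -1.12369, -0.3389)–(0.4558, -1.4028, -0.3389)  len=0.3450
  (v14,v1,v2) [-+-] → (0.65859, -1.12369, -0.3389)–(1.475, 0, -0.3389)  len=1.3890
  (v14,v2,v12) [--+] → (1.18932, -0.927238, -0.3389)–(0.575699, -1.77181, -0.3389)  len=1.0439
  (v12,v2,v0) [+-+] → (1.18932, -0.927238, -0.3389)–(1.86299, 0, -0.3389)  len=1.1461

Chained into 2 loop(s):
  loop 1: 10 segments, perimeter = 8.6698
  loop 2: 10 segments, perimeter = 10.9504
Total perimeter = 19.620


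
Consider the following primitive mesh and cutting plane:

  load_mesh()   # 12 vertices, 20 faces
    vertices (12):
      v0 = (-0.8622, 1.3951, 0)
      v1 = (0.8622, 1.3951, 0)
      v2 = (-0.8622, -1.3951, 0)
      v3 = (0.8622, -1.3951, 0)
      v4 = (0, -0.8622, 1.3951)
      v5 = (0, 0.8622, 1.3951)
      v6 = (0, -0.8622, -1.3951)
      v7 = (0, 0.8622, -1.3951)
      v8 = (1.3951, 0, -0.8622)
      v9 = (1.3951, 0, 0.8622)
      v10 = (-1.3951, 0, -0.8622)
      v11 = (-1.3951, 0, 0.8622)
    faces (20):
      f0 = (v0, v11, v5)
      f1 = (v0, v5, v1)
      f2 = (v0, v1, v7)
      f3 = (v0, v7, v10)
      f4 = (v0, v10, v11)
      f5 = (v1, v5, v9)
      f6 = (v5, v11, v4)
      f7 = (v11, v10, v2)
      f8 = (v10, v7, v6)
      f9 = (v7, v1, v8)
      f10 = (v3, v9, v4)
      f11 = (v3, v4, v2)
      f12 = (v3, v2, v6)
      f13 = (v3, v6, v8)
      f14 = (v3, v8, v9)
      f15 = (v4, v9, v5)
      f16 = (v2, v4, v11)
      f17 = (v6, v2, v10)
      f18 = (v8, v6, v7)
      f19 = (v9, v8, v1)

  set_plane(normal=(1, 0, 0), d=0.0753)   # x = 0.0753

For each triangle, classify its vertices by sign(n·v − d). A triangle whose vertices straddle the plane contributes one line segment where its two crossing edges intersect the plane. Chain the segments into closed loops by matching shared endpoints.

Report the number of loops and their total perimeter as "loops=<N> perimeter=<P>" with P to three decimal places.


loops=1 perimeter=9.241

Straddling triangles (10 of 20):
  (v0,v5,v1) [--+] → (0.0753, 0.908741, 1.27326)–(0.0753, 1.3951, 0)  len=1.3630
  (v0,v1,v7) [-+-] → (0.0753, 1.3951, 0)–(0.0753, 0.908741, -1.27326)  len=1.3630
  (v1,v5,v9) [+-+] → (0.0753, 0.908741, 1.27326)–(0.0753, 0.815663, 1.36634)  len=0.1316
  (v7,v1,v8) [-++] → (0.0753, 0.908741, -1.27326)–(0.0753, 0.815663, -1.36634)  len=0.1316
  (v3,v9,v4) [++-] → (0.0753, -0.815663, 1.36634)–(0.0753, -0.908741, 1.27326)  len=0.1316
  (v3,v4,v2) [+--] → (0.0753, -0.908741, 1.27326)–(0.0753, -1.3951, 0)  len=1.3630
  (v3,v2,v6) [+--] → (0.0753, -1.3951, 0)–(0.0753, -0.908741, -1.27326)  len=1.3630
  (v3,v6,v8) [+-+] → (0.0753, -0.908741, -1.27326)–(0.0753, -0.815663, -1.36634)  len=0.1316
  (v4,v9,v5) [-+-] → (0.0753, -0.815663, 1.36634)–(0.0753, 0.815663, 1.36634)  len=1.6313
  (v8,v6,v7) [+--] → (0.0753, -0.815663, -1.36634)–(0.0753, 0.815663, -1.36634)  len=1.6313

Chained into 1 loop(s):
  loop 1: 10 segments, perimeter = 9.2411
Total perimeter = 9.241


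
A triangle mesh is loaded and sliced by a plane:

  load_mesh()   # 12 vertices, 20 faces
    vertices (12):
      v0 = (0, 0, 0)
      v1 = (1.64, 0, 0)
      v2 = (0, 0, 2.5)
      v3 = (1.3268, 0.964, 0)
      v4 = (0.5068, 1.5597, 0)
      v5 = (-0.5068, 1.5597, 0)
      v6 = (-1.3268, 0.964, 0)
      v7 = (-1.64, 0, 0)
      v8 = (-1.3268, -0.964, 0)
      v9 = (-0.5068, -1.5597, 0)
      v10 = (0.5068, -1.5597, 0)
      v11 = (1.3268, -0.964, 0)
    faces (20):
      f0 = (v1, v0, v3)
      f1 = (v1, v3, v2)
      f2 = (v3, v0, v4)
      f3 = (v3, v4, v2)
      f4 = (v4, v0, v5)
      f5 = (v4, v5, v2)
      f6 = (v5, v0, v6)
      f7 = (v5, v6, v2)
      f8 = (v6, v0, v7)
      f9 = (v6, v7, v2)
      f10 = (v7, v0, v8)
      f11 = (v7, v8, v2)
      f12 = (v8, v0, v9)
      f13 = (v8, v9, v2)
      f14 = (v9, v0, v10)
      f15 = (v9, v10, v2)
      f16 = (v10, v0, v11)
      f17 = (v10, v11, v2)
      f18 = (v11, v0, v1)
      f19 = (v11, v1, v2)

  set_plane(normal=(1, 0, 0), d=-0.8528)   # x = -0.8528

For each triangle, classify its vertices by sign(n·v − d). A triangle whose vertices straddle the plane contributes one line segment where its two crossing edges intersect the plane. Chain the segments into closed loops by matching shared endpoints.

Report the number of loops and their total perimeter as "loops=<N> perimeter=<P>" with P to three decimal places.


loops=1 perimeter=6.255

Straddling triangles (8 of 20):
  (v5,v0,v6) [++-] → (-0.8528, 0.61961, 0)–(-0.8528, 1.30834, 0)  len=0.6887
  (v5,v6,v2) [+-+] → (-0.8528, 1.30834, 0)–(-0.8528, 0.61961, 0.893126)  len=1.1278
  (v6,v0,v7) [-+-] → (-0.8528, 0.61961, 0)–(-0.8528, 0, 0)  len=0.6196
  (v6,v7,v2) [--+] → (-0.8528, 0, 1.2)–(-0.8528, 0.61961, 0.893126)  len=0.6914
  (v7,v0,v8) [-+-] → (-0.8528, 0, 0)–(-0.8528, -0.61961, 0)  len=0.6196
  (v7,v8,v2) [--+] → (-0.8528, -0.61961, 0.893126)–(-0.8528, 0, 1.2)  len=0.6914
  (v8,v0,v9) [-++] → (-0.8528, -0.61961, 0)–(-0.8528, -1.30834, 0)  len=0.6887
  (v8,v9,v2) [-++] → (-0.8528, -1.30834, 0)–(-0.8528, -0.61961, 0.893126)  len=1.1278

Chained into 1 loop(s):
  loop 1: 8 segments, perimeter = 6.2553
Total perimeter = 6.255


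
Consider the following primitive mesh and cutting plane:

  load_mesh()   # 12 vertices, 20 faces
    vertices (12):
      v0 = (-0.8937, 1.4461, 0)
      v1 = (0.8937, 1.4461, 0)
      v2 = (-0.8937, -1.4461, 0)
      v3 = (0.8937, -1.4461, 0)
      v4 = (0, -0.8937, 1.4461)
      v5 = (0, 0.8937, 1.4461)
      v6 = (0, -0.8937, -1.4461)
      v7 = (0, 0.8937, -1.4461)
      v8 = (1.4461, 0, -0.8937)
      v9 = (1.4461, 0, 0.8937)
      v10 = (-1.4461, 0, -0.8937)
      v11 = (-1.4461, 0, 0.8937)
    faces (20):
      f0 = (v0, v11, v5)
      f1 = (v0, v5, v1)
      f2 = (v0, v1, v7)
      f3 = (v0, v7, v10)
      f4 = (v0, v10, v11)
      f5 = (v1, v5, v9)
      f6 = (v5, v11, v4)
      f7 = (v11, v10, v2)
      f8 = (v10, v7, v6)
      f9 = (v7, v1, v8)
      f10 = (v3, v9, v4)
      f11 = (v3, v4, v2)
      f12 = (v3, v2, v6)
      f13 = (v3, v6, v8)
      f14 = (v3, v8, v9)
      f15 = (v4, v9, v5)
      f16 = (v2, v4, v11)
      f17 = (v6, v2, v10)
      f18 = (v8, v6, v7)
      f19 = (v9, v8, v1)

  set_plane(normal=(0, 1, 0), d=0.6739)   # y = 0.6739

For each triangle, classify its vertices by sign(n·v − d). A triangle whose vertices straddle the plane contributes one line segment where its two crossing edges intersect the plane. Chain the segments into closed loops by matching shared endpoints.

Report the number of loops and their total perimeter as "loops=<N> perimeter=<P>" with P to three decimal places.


loops=1 perimeter=8.144

Straddling triangles (10 of 20):
  (v0,v11,v5) [+-+] → (-1.18867, 0.6739, 0.477225)–(-0.355659, 0.6739, 1.31024)  len=1.1781
  (v0,v7,v10) [++-] → (-0.355659, 0.6739, -1.31024)–(-1.18867, 0.6739, -0.477225)  len=1.1781
  (v0,v10,v11) [+--] → (-1.18867, 0.6739, -0.477225)–(-1.18867, 0.6739, 0.477225)  len=0.9545
  (v1,v5,v9) [++-] → (0.355659, 0.6739, 1.31024)–(1.18867, 0.6739, 0.477225)  len=1.1781
  (v5,v11,v4) [+--] → (-0.355659, 0.6739, 1.31024)–(0, 0.6739, 1.4461)  len=0.3807
  (v10,v7,v6) [-+-] → (-0.355659, 0.6739, -1.31024)–(0, 0.6739, -1.4461)  len=0.3807
  (v7,v1,v8) [++-] → (1.18867, 0.6739, -0.477225)–(0.355659, 0.6739, -1.31024)  len=1.1781
  (v4,v9,v5) [--+] → (0.355659, 0.6739, 1.31024)–(0, 0.6739, 1.4461)  len=0.3807
  (v8,v6,v7) [--+] → (0, 0.6739, -1.4461)–(0.355659, 0.6739, -1.31024)  len=0.3807
  (v9,v8,v1) [--+] → (1.18867, 0.6739, -0.477225)–(1.18867, 0.6739, 0.477225)  len=0.9545

Chained into 1 loop(s):
  loop 1: 10 segments, perimeter = 8.1440
Total perimeter = 8.144
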